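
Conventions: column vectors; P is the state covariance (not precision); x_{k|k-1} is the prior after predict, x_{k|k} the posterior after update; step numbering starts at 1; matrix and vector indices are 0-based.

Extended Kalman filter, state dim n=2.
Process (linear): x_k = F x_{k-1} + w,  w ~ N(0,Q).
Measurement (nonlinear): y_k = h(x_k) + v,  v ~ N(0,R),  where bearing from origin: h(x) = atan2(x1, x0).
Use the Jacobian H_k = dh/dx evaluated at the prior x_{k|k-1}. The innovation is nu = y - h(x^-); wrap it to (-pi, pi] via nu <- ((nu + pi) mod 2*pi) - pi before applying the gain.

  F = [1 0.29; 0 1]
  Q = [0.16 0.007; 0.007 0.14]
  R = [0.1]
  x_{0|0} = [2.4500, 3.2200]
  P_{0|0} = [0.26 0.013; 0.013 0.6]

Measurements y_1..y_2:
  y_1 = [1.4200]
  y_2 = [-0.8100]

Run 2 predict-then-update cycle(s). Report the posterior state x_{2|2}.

step 1: x^-=[3.3838, 3.2200]  P^-=[0.4780 0.1940; 0.1940 0.7400]  H_jac=[-0.1476 0.1551]  S=[0.1193]  K=[-0.3390; 0.7218]  nu=[0.6594]  x^+=[3.1602, 3.6960]  P^+=[0.4643 0.2232; 0.2232 0.6778]
step 2: x^-=[4.2321, 3.6960]  P^-=[0.8107 0.4268; 0.4268 0.8178]  H_jac=[-0.1171 0.1341]  S=[0.1124]  K=[-0.3354; 0.5308]  nu=[-1.5279]  x^+=[4.7445, 2.8850]  P^+=[0.7981 0.4468; 0.4468 0.7862]

x_post = [4.7445, 2.8850]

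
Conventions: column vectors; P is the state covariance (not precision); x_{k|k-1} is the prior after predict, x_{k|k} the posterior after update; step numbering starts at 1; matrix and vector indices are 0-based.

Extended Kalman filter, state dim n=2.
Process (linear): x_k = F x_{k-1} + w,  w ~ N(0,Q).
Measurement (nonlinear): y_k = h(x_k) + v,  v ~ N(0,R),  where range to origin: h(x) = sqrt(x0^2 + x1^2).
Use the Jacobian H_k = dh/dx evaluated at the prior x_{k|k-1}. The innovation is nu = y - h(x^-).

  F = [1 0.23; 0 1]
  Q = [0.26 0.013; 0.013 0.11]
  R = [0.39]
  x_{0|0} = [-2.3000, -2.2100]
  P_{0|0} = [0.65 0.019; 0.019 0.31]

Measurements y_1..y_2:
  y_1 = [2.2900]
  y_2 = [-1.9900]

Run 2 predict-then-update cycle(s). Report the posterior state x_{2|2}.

step 1: x^-=[-2.8083, -2.2100]  P^-=[0.9351 0.1033; 0.1033 0.4200]  H_jac=[-0.7858 -0.6184]  S=[1.2285]  K=[-0.6502; -0.2775]  nu=[-1.2836]  x^+=[-1.9737, -1.8538]  P^+=[0.4158 -0.1184; -0.1184 0.3254]
step 2: x^-=[-2.4001, -1.8538]  P^-=[0.6386 -0.0305; -0.0305 0.4354]  H_jac=[-0.7914 -0.6113]  S=[0.9231]  K=[-0.5273; -0.2621]  nu=[-5.0227]  x^+=[0.2481, -0.5371]  P^+=[0.3819 -0.1581; -0.1581 0.3720]

x_post = [0.2481, -0.5371]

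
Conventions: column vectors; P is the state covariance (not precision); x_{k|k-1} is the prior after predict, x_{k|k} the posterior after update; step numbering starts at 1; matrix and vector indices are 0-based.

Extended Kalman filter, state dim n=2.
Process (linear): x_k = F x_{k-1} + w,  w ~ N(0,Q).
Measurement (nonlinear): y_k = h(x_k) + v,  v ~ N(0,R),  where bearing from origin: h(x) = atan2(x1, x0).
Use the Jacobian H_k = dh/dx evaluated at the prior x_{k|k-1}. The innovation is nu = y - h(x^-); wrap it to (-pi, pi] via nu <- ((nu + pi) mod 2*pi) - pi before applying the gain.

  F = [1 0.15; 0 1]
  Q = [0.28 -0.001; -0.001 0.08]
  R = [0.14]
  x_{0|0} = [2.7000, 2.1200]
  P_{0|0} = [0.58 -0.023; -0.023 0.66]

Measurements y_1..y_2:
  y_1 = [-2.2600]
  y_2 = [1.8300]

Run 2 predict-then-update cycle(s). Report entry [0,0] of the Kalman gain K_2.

K[0,0] = 0.3648

step 1: x^-=[3.0180, 2.1200]  P^-=[0.8679 0.0750; 0.0750 0.7400]  H_jac=[-0.1559 0.2219]  S=[0.1923]  K=[-0.6168; 0.7929]  nu=[-2.8724]  x^+=[4.7898, -0.1575]  P^+=[0.7948 0.1691; 0.1691 0.6191]
step 2: x^-=[4.7662, -0.1575]  P^-=[1.1394 0.2609; 0.2609 0.6991]  H_jac=[0.0069 0.2096]  S=[0.1715]  K=[0.3648; 0.8648]  nu=[1.8630]  x^+=[5.4459, 1.4536]  P^+=[1.1166 0.2068; 0.2068 0.5708]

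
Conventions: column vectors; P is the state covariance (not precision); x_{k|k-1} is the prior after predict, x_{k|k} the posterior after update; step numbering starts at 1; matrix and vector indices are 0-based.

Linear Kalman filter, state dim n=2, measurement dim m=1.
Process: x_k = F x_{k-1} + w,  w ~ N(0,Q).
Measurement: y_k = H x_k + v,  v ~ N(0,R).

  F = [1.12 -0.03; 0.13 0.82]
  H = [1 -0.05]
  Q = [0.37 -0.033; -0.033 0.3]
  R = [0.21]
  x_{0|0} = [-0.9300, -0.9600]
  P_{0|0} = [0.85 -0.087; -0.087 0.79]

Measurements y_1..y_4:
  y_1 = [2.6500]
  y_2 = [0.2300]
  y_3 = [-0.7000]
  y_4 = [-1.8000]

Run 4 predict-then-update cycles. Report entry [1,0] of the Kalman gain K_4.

step 1: x^-=[-1.0128, -0.9081]  P^-=[1.4428 -0.0082; -0.0082 0.8270]  S=[1.6557]  K=[0.8717; -0.0299]  nu=[3.6174]  x^+=[2.1404, -1.0164]  P^+=[0.1848 0.0350; 0.0350 0.8255]
step 2: x^-=[2.4277, -0.5552]  P^-=[0.6002 0.0056; 0.0056 0.8657]  S=[0.8118]  K=[0.7390; -0.0464]  nu=[-2.2255]  x^+=[0.7831, -0.4519]  P^+=[0.1569 0.0334; 0.0334 0.8639]
step 3: x^-=[0.8906, -0.2688]  P^-=[0.5653 -0.0008; -0.0008 0.8907]  S=[0.7776]  K=[0.7270; -0.0583]  nu=[-1.6041]  x^+=[-0.2756, -0.1752]  P^+=[0.1543 0.0322; 0.0322 0.8880]
step 4: x^-=[-0.3034, -0.1795]  P^-=[0.5622 -0.0030; -0.0030 0.9066]  S=[0.7747]  K=[0.7258; -0.0624]  nu=[-1.5056]  x^+=[-1.3962, -0.0856]  P^+=[0.1540 0.0321; 0.0321 0.9036]

K[1,0] = -0.0624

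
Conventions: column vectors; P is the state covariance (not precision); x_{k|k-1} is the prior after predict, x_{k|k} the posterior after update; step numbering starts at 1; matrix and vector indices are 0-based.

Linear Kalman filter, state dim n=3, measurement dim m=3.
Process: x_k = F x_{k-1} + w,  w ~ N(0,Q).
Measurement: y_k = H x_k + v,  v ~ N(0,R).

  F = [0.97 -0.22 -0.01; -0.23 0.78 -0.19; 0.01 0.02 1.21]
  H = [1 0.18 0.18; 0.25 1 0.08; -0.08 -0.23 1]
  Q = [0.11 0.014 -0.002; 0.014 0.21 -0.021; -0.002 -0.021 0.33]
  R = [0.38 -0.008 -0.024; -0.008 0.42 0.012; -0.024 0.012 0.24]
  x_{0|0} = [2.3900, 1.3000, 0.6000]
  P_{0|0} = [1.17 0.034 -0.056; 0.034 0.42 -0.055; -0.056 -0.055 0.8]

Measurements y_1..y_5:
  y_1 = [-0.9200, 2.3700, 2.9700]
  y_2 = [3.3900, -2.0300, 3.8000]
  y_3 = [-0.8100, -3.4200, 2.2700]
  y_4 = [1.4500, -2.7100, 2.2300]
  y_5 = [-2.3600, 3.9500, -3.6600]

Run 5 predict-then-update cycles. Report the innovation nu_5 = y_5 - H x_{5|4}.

step 1: x^-=[2.0263, 0.3503, 0.7759]  P^-=[1.2176 -0.2818 -0.0527; -0.2818 0.5555 -0.2370; -0.0527 -0.2370 1.4976]  S=[1.5283 0.0708 0.1093; 0.0708 0.8803 -0.2270; 0.1093 -0.2270 1.8818]  K=[0.7673 -0.0661 -0.0978; -0.1628 0.5141 -0.1104; 0.0517 0.0622 0.8315]  nu=[-3.1490, 1.4511, 2.4368]  x^+=[-0.7244, 1.3401, 2.7297]  P^+=[0.3224 -0.1122 -0.0427; -0.1122 0.2416 0.0302; -0.0427 0.0302 0.2026]
step 2: x^-=[-1.0247, 0.6932, 3.3225]  P^-=[0.4739 -0.1808 -0.0625; -0.1808 0.4089 -0.0246; -0.0625 -0.0246 0.6271]  S=[0.7983 -0.0084 0.0132; -0.0084 0.7657 -0.0559; 0.0132 -0.0559 0.9064]  K=[0.5391 -0.0877 -0.0782; -0.1335 0.4648 -0.0843; 0.0466 0.0651 0.7069]  nu=[3.6919, -2.7328, 0.5550]  x^+=[1.1620, -1.1168, 3.7088]  P^+=[0.2315 -0.0970 -0.0365; -0.0970 0.2171 0.0307; -0.0365 0.0307 0.1735]
step 3: x^-=[1.3358, -1.8430, 4.4769]  P^-=[0.3806 -0.1452 -0.0556; -0.1452 0.3831 -0.0192; -0.0556 -0.0192 0.5846]  S=[0.7184 0.0021 0.0130; 0.0021 0.7527 -0.0494; 0.0130 -0.0494 0.8597]  K=[0.4810 -0.0785 -0.0730; -0.1108 0.4535 -0.0836; 0.0516 0.0635 0.6932]  nu=[-2.6199, -2.2691, -2.5240]  x^+=[0.4379, -2.3709, 2.4480]  P^+=[0.2068 -0.0867 -0.0334; -0.0867 0.2097 0.0293; -0.0334 0.0293 0.1700]
step 4: x^-=[0.9219, -2.4151, 2.9191]  P^-=[0.3525 -0.1307 -0.0515; -0.1307 0.3742 -0.0206; -0.0515 -0.0206 0.5795]  S=[0.6965 0.0088 0.0150; 0.0088 0.7492 -0.0496; 0.0150 -0.0496 0.8545]  K=[0.4615 -0.0724 -0.0704; -0.1002 0.4492 -0.0848; 0.0549 0.0623 0.6912]  nu=[0.4374, -0.7589, -1.1708]  x^+=[1.2611, -2.7005, 2.0865]  P^+=[0.1981 -0.0819 -0.0318; -0.0819 0.2066 0.0284; -0.0318 0.0284 0.1693]
step 5: x^-=[1.7965, -2.7929, 2.4833]  P^-=[0.3421 -0.1247 -0.0494; -0.1247 0.3705 -0.0218; -0.0494 -0.0218 0.5786]  S=[0.6888 0.0118 0.0162; 0.0118 0.7478 -0.0500; 0.0162 -0.0500 0.8537]  K=[0.4540 -0.0695 -0.0690; -0.0956 0.4472 -0.0856; 0.0565 0.0616 0.6908]  nu=[-4.1008, 6.0951, -6.6420]  x^+=[-0.0306, 0.8938, -1.9610]  P^+=[0.1947 -0.0798 -0.0311; -0.0798 0.2053 0.0279; -0.0311 0.0279 0.1691]

innov = [-4.1008, 6.0951, -6.6420]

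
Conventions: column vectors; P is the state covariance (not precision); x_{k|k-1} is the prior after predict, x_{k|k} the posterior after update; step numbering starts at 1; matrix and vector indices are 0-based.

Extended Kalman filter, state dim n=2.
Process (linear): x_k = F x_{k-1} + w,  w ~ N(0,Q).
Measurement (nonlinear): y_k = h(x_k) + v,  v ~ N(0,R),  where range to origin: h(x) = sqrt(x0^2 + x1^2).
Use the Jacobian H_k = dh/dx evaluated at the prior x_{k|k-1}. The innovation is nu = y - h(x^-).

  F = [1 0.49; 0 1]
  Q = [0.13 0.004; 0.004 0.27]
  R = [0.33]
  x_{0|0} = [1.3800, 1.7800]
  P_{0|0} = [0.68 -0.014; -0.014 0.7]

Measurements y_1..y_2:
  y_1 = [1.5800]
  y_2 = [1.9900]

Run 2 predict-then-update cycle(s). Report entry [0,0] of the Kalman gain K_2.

step 1: x^-=[2.2522, 1.7800]  P^-=[0.9644 0.3330; 0.3330 0.9700]  H_jac=[0.7846 0.6201]  S=[1.6205]  K=[0.5943; 0.5324]  nu=[-1.2907]  x^+=[1.4852, 1.0929]  P^+=[0.3920 -0.1797; -0.1797 0.5107]
step 2: x^-=[2.0207, 1.0929]  P^-=[0.4685 0.0745; 0.0745 0.7807]  H_jac=[0.8796 0.4757]  S=[0.9316]  K=[0.4804; 0.4691]  nu=[-0.3073]  x^+=[1.8730, 0.9487]  P^+=[0.2535 -0.1354; -0.1354 0.5757]

K[0,0] = 0.4804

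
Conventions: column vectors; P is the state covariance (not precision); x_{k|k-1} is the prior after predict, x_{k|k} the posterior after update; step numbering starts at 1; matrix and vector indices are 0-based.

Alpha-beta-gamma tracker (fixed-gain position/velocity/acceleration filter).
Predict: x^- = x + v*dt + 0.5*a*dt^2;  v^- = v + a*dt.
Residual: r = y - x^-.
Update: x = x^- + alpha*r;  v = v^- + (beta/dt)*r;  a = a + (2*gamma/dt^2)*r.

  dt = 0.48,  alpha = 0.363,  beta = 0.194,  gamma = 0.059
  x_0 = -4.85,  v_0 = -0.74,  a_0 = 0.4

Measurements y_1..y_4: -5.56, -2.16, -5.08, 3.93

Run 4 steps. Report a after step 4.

step 1: x_pred=-5.1591  r=-0.4009  x^+=-5.3046  v^+=-0.7100  a^+=0.1947
step 2: x_pred=-5.6230  r=3.4630  x^+=-4.3659  v^+=0.7831  a^+=1.9683
step 3: x_pred=-3.7633  r=-1.3167  x^+=-4.2413  v^+=1.1957  a^+=1.2939
step 4: x_pred=-3.5183  r=7.4483  x^+=-0.8146  v^+=4.8271  a^+=5.1086

a_post = 5.1086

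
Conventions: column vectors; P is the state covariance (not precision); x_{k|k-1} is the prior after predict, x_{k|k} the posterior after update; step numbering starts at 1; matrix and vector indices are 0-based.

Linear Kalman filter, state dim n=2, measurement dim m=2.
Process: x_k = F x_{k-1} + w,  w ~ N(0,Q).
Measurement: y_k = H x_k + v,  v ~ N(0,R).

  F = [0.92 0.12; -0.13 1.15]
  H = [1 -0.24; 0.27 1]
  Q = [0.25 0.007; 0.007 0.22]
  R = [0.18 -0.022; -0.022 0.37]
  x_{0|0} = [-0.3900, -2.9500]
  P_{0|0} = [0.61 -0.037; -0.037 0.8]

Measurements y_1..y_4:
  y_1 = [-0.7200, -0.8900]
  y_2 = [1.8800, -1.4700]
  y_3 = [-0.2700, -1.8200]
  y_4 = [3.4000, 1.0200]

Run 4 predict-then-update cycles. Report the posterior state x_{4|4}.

x_post = [2.1543, -0.7475]

step 1: x^-=[-0.7128, -3.3418]  P^-=[0.7697 0.0059; 0.0059 1.2994]  S=[1.0217 -0.1205; -0.1205 1.7287]  K=[0.7729 0.1775; -0.2124 0.7378]  nu=[-0.8092, 2.6443]  x^+=[-0.8689, -1.2190]  P^+=[0.1380 0.0114; 0.0114 0.2746]
step 2: x^-=[-0.9456, -1.2889]  P^-=[0.3732 0.0403; 0.0403 0.5820]  S=[0.5674 -0.0232; -0.0232 1.0010]  K=[0.6471 0.1559; -0.1511 0.5888]  nu=[2.5163, 0.0743]  x^+=[0.6943, -1.6253]  P^+=[0.1160 0.0122; 0.0122 0.2179]
step 3: x^-=[0.4437, -1.9594]  P^-=[0.3540 0.0359; 0.0359 0.5065]  S=[0.5459 -0.0144; -0.0144 0.9217]  K=[0.6367 0.1526; -0.1422 0.5578]  nu=[-1.1840, 0.0196]  x^+=[-0.3071, -1.7801]  P^+=[0.1140 0.0117; 0.0117 0.2064]
step 4: x^-=[-0.4961, -2.0072]  P^-=[0.3521 0.0340; 0.0340 0.4914]  S=[0.5441 -0.0131; -0.0131 0.9054]  K=[0.6358 0.1517; -0.1410 0.5508]  nu=[3.4144, 3.1611]  x^+=[2.1543, -0.7475]  P^+=[0.1138 0.0114; 0.0114 0.2038]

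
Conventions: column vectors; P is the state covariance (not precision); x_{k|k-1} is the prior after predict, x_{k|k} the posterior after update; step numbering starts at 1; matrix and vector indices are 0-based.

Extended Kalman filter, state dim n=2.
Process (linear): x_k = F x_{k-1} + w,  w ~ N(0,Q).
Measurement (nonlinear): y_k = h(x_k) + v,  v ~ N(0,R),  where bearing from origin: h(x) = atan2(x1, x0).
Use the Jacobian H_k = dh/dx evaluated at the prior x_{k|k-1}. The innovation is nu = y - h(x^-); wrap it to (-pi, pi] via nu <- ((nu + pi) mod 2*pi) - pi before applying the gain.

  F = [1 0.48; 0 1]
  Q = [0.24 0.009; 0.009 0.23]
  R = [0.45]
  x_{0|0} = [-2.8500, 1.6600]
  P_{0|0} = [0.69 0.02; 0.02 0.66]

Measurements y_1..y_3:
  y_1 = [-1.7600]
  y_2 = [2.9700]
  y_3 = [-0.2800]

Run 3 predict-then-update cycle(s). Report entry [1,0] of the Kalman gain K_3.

K[1,0] = -0.6379

step 1: x^-=[-2.0532, 1.6600]  P^-=[1.1013 0.3458; 0.3458 0.8900]  H_jac=[-0.2381 -0.2945]  S=[0.6382]  K=[-0.5705; -0.5398]  nu=[2.0615]  x^+=[-3.2293, 0.5472]  P^+=[0.8935 0.1493; 0.1493 0.7041]
step 2: x^-=[-2.9667, 0.5472]  P^-=[1.4391 0.4962; 0.4962 0.9341]  H_jac=[-0.0601 -0.3260]  S=[0.5739]  K=[-0.4326; -0.5825]  nu=[0.0108]  x^+=[-2.9713, 0.5409]  P^+=[1.3316 0.3516; 0.3516 0.7393]
step 3: x^-=[-2.7117, 0.5409]  P^-=[2.0795 0.7154; 0.7154 0.9693]  H_jac=[-0.0707 -0.3547]  S=[0.6182]  K=[-0.6484; -0.6379]  nu=[3.0585]  x^+=[-4.6948, -1.4102]  P^+=[1.8196 0.4597; 0.4597 0.7177]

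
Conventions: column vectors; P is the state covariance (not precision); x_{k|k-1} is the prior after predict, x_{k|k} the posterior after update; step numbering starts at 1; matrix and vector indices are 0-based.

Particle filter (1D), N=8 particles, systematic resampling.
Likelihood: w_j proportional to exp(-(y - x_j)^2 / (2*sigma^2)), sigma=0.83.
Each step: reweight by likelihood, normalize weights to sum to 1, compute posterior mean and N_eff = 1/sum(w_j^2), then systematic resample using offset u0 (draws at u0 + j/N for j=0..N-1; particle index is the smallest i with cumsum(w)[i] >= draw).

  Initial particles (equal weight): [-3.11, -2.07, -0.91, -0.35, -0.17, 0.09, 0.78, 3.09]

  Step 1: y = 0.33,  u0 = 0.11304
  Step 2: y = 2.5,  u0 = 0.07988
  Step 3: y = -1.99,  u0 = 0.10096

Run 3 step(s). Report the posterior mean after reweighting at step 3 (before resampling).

step 1: w=[0.0001, 0.0041, 0.0881, 0.1923, 0.2243, 0.2579, 0.2322, 0.0011]  mean=0.0133  Neff=4.6406  idx=[3, 3, 4, 4, 5, 5, 6, 6]
step 2: w=[0.0098, 0.0098, 0.0202, 0.0202, 0.0527, 0.0527, 0.4172, 0.4172]  mean=0.6466  Neff=2.8192  idx=[4, 6, 6, 6, 6, 7, 7, 7]
step 3: w=[0.6184, 0.0545, 0.0545, 0.0545, 0.0545, 0.0545, 0.0545, 0.0545]  mean=0.3533  Neff=2.4797  idx=[0, 0, 0, 0, 0, 2, 5, 7]

post_mean = 0.3533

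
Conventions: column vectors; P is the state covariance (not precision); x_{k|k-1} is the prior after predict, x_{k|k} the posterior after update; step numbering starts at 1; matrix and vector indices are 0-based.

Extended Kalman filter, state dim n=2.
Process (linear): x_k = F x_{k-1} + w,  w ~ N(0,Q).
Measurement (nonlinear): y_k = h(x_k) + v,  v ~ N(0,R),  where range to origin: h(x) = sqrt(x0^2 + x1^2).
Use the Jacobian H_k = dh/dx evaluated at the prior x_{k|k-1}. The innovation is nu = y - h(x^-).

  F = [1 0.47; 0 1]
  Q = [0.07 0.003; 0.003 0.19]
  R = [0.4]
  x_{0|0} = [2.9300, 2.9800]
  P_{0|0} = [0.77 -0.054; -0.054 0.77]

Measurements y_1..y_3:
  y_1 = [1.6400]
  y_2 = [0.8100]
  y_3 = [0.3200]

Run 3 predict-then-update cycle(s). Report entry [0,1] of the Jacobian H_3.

H_jac[0,1] = 0.1491

step 1: x^-=[4.3306, 2.9800]  P^-=[0.9593 0.3109; 0.3109 0.9600]  H_jac=[0.8238 0.5669]  S=[1.6499]  K=[0.5858; 0.4851]  nu=[-3.6169]  x^+=[2.2118, 1.2256]  P^+=[0.3931 -0.1579; -0.1579 0.5718]
step 2: x^-=[2.7878, 1.2256]  P^-=[0.4410 0.1138; 0.1138 0.7618]  H_jac=[0.9154 0.4024]  S=[0.9768]  K=[0.4602; 0.4205]  nu=[-2.2353]  x^+=[1.7592, 0.2856]  P^+=[0.2341 -0.0752; -0.0752 0.5891]
step 3: x^-=[1.8934, 0.2856]  P^-=[0.3636 0.2046; 0.2046 0.7791]  H_jac=[0.9888 0.1491]  S=[0.8332]  K=[0.4681; 0.3823]  nu=[-1.5948]  x^+=[1.1469, -0.3242]  P^+=[0.1810 0.0555; 0.0555 0.6573]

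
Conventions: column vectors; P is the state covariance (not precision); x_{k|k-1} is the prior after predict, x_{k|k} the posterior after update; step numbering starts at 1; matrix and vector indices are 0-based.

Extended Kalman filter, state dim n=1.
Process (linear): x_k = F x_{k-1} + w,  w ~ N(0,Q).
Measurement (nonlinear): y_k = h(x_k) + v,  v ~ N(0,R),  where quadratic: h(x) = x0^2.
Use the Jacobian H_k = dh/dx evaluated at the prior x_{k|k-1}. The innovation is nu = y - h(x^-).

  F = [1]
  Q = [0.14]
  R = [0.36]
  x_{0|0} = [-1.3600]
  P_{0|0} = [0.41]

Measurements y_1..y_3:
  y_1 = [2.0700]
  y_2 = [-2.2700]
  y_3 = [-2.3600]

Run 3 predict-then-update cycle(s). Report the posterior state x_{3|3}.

step 1: x^-=[-1.3600]  P^-=[0.5500]  H_jac=[-2.7200]  S=[4.4291]  K=[-0.3378]  nu=[0.2204]  x^+=[-1.4344]  P^+=[0.0447]
step 2: x^-=[-1.4344]  P^-=[0.1847]  H_jac=[-2.8689]  S=[1.8802]  K=[-0.2818]  nu=[-4.3276]  x^+=[-0.2148]  P^+=[0.0354]
step 3: x^-=[-0.2148]  P^-=[0.1754]  H_jac=[-0.4296]  S=[0.3924]  K=[-0.1920]  nu=[-2.4061]  x^+=[0.2472]  P^+=[0.1609]

x_post = [0.2472]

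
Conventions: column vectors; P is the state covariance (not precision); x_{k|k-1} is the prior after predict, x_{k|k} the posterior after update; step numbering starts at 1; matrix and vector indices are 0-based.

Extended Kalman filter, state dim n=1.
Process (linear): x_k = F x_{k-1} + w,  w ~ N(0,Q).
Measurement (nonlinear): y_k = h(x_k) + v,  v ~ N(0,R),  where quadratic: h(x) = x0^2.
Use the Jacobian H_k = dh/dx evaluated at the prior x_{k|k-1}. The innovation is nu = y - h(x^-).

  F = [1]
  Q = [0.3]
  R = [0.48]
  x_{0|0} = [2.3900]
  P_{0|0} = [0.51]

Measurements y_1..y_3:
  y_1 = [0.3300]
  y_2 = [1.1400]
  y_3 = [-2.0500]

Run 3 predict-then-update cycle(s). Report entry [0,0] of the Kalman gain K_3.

K[0,0] = 0.3516

step 1: x^-=[2.3900]  P^-=[0.8100]  H_jac=[4.7800]  S=[18.9872]  K=[0.2039]  nu=[-5.3821]  x^+=[1.2925]  P^+=[0.0205]
step 2: x^-=[1.2925]  P^-=[0.3205]  H_jac=[2.5850]  S=[2.6215]  K=[0.3160]  nu=[-0.5306]  x^+=[1.1248]  P^+=[0.0587]
step 3: x^-=[1.1248]  P^-=[0.3587]  H_jac=[2.2497]  S=[2.2953]  K=[0.3516]  nu=[-3.3153]  x^+=[-0.0406]  P^+=[0.0750]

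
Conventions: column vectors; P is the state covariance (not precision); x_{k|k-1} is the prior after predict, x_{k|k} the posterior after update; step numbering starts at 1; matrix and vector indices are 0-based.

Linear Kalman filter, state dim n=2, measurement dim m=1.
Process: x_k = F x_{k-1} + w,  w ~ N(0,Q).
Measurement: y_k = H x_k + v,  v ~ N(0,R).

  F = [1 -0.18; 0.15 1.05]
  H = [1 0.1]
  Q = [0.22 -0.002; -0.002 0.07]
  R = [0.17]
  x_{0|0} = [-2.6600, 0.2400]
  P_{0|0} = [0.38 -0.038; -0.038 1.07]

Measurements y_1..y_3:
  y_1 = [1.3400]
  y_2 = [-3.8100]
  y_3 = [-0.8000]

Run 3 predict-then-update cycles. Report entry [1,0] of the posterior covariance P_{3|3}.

P_post[1,0] = -0.2159

step 1: x^-=[-2.7032, -0.1470]  P^-=[0.6483 -0.1861; -0.1861 1.2463]  S=[0.7936]  K=[0.7935; -0.0775]  nu=[4.0579]  x^+=[0.5169, -0.4614]  P^+=[0.1486 -0.1373; -0.1373 1.2415]
step 2: x^-=[0.5999, -0.4069]  P^-=[0.4583 -0.3548; -0.3548 1.3988]  S=[0.5713]  K=[0.7401; -0.3762]  nu=[-4.3692]  x^+=[-2.6336, 1.2369]  P^+=[0.1454 -0.1958; -0.1958 1.3180]
step 3: x^-=[-2.8562, 0.9037]  P^-=[0.4786 -0.4295; -0.4295 1.4647]  S=[0.5773]  K=[0.7546; -0.4904]  nu=[1.9659]  x^+=[-1.3729, -0.0603]  P^+=[0.1499 -0.2159; -0.2159 1.3259]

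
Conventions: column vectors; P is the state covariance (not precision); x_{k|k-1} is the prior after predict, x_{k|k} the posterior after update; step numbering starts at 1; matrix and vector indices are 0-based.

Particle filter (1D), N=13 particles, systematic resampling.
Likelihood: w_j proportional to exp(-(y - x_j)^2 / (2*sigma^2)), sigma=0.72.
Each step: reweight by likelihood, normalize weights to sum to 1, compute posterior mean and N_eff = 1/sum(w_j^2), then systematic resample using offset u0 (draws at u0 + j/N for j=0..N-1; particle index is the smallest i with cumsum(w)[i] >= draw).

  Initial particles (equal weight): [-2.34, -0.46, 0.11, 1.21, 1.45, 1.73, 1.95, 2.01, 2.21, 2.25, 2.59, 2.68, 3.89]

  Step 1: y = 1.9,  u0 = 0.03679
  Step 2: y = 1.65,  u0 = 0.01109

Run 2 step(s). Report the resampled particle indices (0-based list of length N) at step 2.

resampled_idx = [0, 1, 1, 2, 3, 4, 5, 6, 6, 7, 8, 10, 11]

step 1: w=[0.0000, 0.0006, 0.0061, 0.0845, 0.1101, 0.1301, 0.1335, 0.1323, 0.1220, 0.1189, 0.0845, 0.0744, 0.0029]  mean=1.9805  Neff=8.8290  idx=[3, 4, 4, 5, 6, 6, 7, 7, 8, 9, 9, 10, 11]
step 2: w=[0.0807, 0.0936, 0.0936, 0.0966, 0.0891, 0.0891, 0.0858, 0.0858, 0.0719, 0.0687, 0.0687, 0.0415, 0.0349]  mean=1.8977  Neff=12.2677  idx=[0, 1, 1, 2, 3, 4, 5, 6, 6, 7, 8, 10, 11]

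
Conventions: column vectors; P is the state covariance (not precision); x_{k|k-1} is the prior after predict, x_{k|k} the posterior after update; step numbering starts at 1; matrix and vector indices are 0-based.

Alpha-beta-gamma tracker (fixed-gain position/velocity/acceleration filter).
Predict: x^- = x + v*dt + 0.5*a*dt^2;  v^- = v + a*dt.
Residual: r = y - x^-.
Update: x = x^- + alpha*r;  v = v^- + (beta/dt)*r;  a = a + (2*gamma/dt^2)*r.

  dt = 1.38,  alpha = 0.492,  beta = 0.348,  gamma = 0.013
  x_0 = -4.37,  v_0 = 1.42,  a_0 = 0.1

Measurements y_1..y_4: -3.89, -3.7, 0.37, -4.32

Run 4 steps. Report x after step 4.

step 1: x_pred=-2.3152  r=-1.5748  x^+=-3.0900  v^+=1.1609  a^+=0.0785
step 2: x_pred=-1.4132  r=-2.2868  x^+=-2.5383  v^+=0.6925  a^+=0.0473
step 3: x_pred=-1.5376  r=1.9076  x^+=-0.5991  v^+=1.2388  a^+=0.0733
step 4: x_pred=1.1803  r=-5.5003  x^+=-1.5258  v^+=-0.0470  a^+=-0.0018

x_post = -1.5258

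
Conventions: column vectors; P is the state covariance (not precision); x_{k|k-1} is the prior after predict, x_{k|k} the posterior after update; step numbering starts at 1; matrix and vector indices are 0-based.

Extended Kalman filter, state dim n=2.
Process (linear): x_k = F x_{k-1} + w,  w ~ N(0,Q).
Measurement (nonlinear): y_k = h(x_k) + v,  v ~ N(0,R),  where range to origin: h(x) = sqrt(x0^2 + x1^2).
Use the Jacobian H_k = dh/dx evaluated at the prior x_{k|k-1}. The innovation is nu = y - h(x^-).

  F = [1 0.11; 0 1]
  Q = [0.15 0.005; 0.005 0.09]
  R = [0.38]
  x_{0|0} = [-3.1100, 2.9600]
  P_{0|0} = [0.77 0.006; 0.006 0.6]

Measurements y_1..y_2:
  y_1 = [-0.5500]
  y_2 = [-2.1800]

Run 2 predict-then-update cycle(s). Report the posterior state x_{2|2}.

step 1: x^-=[-2.7844, 2.9600]  P^-=[0.9286 0.0770; 0.0770 0.6900]  H_jac=[-0.6852 0.7284]  S=[1.1051]  K=[-0.5250; 0.4070]  nu=[-4.6138]  x^+=[-0.3624, 1.0821]  P^+=[0.6240 0.3131; 0.3131 0.5069]
step 2: x^-=[-0.2433, 1.0821]  P^-=[0.8491 0.3739; 0.3739 0.5969]  H_jac=[-0.2194 0.9756]  S=[0.8290]  K=[0.2153; 0.6036]  nu=[-3.2891]  x^+=[-0.9516, -0.9031]  P^+=[0.8106 0.2662; 0.2662 0.2949]

x_post = [-0.9516, -0.9031]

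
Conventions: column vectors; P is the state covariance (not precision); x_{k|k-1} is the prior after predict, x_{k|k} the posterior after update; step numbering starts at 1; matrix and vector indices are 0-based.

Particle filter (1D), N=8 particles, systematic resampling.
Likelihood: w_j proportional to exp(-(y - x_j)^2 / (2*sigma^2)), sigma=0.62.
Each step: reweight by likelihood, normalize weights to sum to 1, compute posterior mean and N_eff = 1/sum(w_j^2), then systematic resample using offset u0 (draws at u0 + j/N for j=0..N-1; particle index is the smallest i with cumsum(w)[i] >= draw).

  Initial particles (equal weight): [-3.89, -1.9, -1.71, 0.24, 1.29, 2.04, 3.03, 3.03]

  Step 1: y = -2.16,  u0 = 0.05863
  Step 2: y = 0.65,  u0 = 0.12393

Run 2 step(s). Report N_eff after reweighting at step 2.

N_eff = 6.1845

step 1: w=[0.0120, 0.5371, 0.4506, 0.0003, 0.0000, 0.0000, 0.0000, 0.0000]  mean=-1.8375  Neff=2.0339  idx=[1, 1, 1, 1, 2, 2, 2, 2]
step 2: w=[0.0573, 0.0573, 0.0573, 0.0573, 0.1927, 0.1927, 0.1927, 0.1927]  mean=-1.7535  Neff=6.1845  idx=[2, 4, 4, 5, 6, 6, 7, 7]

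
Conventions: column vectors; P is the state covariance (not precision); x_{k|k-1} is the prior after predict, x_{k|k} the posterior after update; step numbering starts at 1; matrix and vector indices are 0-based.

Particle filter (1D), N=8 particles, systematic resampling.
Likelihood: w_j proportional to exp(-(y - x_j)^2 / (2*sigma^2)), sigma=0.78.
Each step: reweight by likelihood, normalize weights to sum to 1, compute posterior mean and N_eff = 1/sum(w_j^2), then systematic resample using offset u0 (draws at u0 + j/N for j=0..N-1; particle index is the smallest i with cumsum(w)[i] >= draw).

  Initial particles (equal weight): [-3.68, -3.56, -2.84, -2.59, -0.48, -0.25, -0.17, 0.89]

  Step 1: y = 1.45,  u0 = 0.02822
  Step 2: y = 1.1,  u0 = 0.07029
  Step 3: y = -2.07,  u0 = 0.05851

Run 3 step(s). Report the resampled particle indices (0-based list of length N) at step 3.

step 1: w=[0.0000, 0.0000, 0.0000, 0.0000, 0.0455, 0.0904, 0.1125, 0.7515]  mean=0.6052  Neff=1.7016  idx=[4, 6, 7, 7, 7, 7, 7, 7]
step 2: w=[0.0208, 0.0430, 0.1560, 0.1560, 0.1560, 0.1560, 0.1560, 0.1560]  mean=0.8159  Neff=6.7401  idx=[2, 2, 3, 4, 5, 6, 6, 7]
step 3: w=[0.1250, 0.1250, 0.1250, 0.1250, 0.1250, 0.1250, 0.1250, 0.1250]  mean=0.8900  Neff=8.0000  idx=[0, 1, 2, 3, 4, 5, 6, 7]

resampled_idx = [0, 1, 2, 3, 4, 5, 6, 7]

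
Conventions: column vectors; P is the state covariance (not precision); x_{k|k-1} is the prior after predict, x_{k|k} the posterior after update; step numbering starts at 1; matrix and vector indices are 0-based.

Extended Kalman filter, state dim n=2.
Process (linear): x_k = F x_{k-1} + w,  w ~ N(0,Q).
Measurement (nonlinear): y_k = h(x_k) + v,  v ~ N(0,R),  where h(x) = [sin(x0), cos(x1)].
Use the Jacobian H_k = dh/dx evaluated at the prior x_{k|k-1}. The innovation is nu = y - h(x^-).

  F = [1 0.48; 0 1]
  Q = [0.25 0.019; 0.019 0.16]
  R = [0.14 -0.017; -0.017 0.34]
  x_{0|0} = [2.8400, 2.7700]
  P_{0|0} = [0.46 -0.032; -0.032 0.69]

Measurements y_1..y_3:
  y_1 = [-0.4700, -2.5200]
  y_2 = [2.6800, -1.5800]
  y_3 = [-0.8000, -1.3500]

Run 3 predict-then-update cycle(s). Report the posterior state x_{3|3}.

step 1: x^-=[4.1696, 2.7700]  P^-=[0.8383 0.3182; 0.3182 0.8500]  H_jac=[-0.5165 0.0000; 0.0000 -0.3631]  S=[0.3636 0.0427; 0.0427 0.4521]  K=[-1.1737 -0.1448; -0.3760 -0.6472]  nu=[0.3863, -1.5882]  x^+=[3.9462, 3.6527]  P^+=[0.3133 0.0806; 0.0806 0.5884]
step 2: x^-=[5.6995, 3.6527]  P^-=[0.7763 0.3821; 0.3821 0.7484]  H_jac=[0.8344 0.0000; 0.0000 0.4892]  S=[0.6805 0.1389; 0.1389 0.5191]  K=[0.9292 0.1113; 0.3432 0.6134]  nu=[3.2311, -0.7078]  x^+=[8.6229, 4.3275]  P^+=[0.1536 0.0451; 0.0451 0.4144]
step 3: x^-=[10.7001, 4.3275]  P^-=[0.5424 0.2630; 0.2630 0.5744]  H_jac=[-0.2912 0.0000; 0.0000 0.9269]  S=[0.1860 -0.0880; -0.0880 0.8335]  K=[-0.7482 0.2135; -0.1154 0.6266]  nu=[0.1567, -0.9746]  x^+=[10.3748, 3.6988]  P^+=[0.3722 0.0920; 0.0920 0.2320]

x_post = [10.3748, 3.6988]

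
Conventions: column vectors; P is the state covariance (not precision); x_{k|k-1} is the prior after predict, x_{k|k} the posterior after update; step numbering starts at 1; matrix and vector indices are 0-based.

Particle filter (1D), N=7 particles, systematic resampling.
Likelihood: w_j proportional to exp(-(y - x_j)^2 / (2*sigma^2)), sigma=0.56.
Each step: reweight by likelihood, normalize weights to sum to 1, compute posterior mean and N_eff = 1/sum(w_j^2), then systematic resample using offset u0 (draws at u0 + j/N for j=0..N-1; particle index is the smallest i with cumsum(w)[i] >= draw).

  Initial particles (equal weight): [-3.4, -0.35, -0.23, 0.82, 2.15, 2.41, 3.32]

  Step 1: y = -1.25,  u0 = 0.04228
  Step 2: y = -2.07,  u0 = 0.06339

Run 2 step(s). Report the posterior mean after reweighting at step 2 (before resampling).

step 1: w=[0.0013, 0.5887, 0.4077, 0.0023, 0.0000, 0.0000, 0.0000]  mean=-0.3025  Neff=1.9503  idx=[1, 1, 1, 1, 2, 2, 2]
step 2: w=[0.1812, 0.1812, 0.1812, 0.1812, 0.0917, 0.0917, 0.0917]  mean=-0.3170  Neff=6.3860  idx=[0, 1, 1, 2, 3, 4, 6]

post_mean = -0.3170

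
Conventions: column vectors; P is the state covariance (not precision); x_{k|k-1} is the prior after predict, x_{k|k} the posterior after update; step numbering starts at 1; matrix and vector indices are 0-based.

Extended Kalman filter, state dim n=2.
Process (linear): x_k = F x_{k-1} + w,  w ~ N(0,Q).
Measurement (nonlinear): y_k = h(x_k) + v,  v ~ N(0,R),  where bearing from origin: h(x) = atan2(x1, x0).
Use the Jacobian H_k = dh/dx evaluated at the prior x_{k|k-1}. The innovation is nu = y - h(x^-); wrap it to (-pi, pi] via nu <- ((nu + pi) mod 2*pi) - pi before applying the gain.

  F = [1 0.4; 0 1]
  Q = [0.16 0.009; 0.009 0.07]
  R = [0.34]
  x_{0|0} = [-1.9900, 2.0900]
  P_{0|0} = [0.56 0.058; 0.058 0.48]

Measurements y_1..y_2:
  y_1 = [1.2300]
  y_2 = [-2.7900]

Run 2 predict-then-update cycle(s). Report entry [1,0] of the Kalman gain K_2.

step 1: x^-=[-1.1540, 2.0900]  P^-=[0.8432 0.2590; 0.2590 0.5500]  H_jac=[-0.3667 -0.2025]  S=[0.5144]  K=[-0.7030; -0.4011]  nu=[-0.8453]  x^+=[-0.5597, 2.4291]  P^+=[0.5890 0.1139; 0.1139 0.4672]
step 2: x^-=[0.4119, 2.4291]  P^-=[0.9149 0.3098; 0.3098 0.5372]  H_jac=[-0.4002 0.0679]  S=[0.4722]  K=[-0.7309; -0.1854]  nu=[2.0904]  x^+=[-1.1159, 2.0415]  P^+=[0.6627 0.2459; 0.2459 0.5210]

K[1,0] = -0.1854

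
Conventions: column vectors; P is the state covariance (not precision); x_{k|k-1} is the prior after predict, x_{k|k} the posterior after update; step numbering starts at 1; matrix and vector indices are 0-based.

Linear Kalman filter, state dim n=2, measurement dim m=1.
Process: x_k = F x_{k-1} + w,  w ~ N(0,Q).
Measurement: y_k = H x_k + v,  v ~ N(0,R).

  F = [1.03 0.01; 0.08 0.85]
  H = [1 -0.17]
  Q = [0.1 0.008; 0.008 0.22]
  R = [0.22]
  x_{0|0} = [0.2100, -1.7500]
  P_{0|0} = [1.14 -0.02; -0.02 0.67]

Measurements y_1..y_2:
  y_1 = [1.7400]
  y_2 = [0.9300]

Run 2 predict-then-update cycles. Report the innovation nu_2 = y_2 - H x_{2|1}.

innov = [-0.5912]

step 1: x^-=[0.1988, -1.4707]  P^-=[1.3091 0.0901; 0.0901 0.7087]  S=[1.5189]  K=[0.8518; -0.0200]  nu=[1.2912]  x^+=[1.2986, -1.4965]  P^+=[0.2071 0.1160; 0.1160 0.7080]
step 2: x^-=[1.3226, -1.1681]  P^-=[0.3222 0.1327; 0.1327 0.7487]  S=[0.5187]  K=[0.5776; 0.0105]  nu=[-0.5912]  x^+=[0.9811, -1.1743]  P^+=[0.1491 0.1296; 0.1296 0.7486]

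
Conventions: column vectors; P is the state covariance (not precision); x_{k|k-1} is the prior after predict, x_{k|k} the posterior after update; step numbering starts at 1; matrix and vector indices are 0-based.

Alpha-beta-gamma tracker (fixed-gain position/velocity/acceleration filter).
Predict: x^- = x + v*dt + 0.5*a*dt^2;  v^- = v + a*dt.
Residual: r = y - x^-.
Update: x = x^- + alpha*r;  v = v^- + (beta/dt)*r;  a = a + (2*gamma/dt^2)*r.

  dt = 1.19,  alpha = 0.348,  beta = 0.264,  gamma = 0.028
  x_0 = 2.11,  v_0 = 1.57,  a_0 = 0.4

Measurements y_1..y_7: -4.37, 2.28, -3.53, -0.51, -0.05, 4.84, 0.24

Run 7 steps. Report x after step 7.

x_post = 1.0488

step 1: x_pred=4.2615  r=-8.6315  x^+=1.2578  v^+=0.1311  a^+=0.0587
step 2: x_pred=1.4553  r=0.8247  x^+=1.7423  v^+=0.3839  a^+=0.0913
step 3: x_pred=2.2637  r=-5.7937  x^+=0.2475  v^+=-0.7928  a^+=-0.1378
step 4: x_pred=-0.7936  r=0.2836  x^+=-0.6949  v^+=-0.8940  a^+=-0.1266
step 5: x_pred=-1.8483  r=1.7983  x^+=-1.2225  v^+=-0.6457  a^+=-0.0555
step 6: x_pred=-2.0302  r=6.8702  x^+=0.3606  v^+=0.8124  a^+=0.2162
step 7: x_pred=1.4805  r=-1.2405  x^+=1.0488  v^+=0.7945  a^+=0.1671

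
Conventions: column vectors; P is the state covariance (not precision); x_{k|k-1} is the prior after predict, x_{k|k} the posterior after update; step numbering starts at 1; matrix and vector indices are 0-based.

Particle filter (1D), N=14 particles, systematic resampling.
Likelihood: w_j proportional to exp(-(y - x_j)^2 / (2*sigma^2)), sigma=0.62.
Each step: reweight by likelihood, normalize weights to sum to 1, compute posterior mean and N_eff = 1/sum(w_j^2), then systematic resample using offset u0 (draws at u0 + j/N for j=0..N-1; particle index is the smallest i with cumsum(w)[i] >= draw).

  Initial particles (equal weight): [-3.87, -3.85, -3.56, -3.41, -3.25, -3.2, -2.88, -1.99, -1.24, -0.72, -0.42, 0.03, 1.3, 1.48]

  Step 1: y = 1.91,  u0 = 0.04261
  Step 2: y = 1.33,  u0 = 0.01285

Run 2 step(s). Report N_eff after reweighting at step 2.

step 1: w=[0.0000, 0.0000, 0.0000, 0.0000, 0.0000, 0.0000, 0.0000, 0.0000, 0.0000, 0.0001, 0.0006, 0.0071, 0.4360, 0.5562]  mean=1.3898  Neff=2.0021  idx=[12, 12, 12, 12, 12, 12, 13, 13, 13, 13, 13, 13, 13, 13]
step 2: w=[0.0726, 0.0726, 0.0726, 0.0726, 0.0726, 0.0726, 0.0706, 0.0706, 0.0706, 0.0706, 0.0706, 0.0706, 0.0706, 0.0706]  mean=1.4016  Neff=13.9973  idx=[0, 1, 2, 3, 4, 5, 6, 7, 8, 9, 10, 11, 12, 13]

N_eff = 13.9973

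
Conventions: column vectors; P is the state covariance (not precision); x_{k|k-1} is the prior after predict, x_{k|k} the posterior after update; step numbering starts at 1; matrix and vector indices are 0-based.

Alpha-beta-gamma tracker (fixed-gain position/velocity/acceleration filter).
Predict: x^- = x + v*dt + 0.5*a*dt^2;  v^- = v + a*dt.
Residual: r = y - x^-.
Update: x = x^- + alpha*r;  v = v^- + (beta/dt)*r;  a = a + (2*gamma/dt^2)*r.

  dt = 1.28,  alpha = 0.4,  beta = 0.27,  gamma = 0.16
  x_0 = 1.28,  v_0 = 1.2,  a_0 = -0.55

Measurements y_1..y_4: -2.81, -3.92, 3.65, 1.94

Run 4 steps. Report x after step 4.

step 1: x_pred=2.3654  r=-5.1754  x^+=0.2953  v^+=-0.5957  a^+=-1.5608
step 2: x_pred=-1.7459  r=-2.1741  x^+=-2.6155  v^+=-3.0522  a^+=-1.9855
step 3: x_pred=-8.1488  r=11.7988  x^+=-3.4293  v^+=-3.1048  a^+=0.3190
step 4: x_pred=-7.1420  r=9.0820  x^+=-3.5092  v^+=-0.7807  a^+=2.0928

x_post = -3.5092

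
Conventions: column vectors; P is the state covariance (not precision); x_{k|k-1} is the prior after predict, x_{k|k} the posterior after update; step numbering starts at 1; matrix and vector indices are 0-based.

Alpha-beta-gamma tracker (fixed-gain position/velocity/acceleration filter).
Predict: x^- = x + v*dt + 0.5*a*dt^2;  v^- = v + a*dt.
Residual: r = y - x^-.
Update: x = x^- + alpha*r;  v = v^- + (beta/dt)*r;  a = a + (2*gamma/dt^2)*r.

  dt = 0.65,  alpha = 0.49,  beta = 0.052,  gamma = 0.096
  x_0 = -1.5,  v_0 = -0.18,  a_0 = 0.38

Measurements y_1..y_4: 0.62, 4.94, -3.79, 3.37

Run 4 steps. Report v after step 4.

v_post = 3.3272

step 1: x_pred=-1.5367  r=2.1567  x^+=-0.4799  v^+=0.2395  a^+=1.3601
step 2: x_pred=-0.0369  r=4.9769  x^+=2.4018  v^+=1.5218  a^+=3.6218
step 3: x_pred=4.1560  r=-7.9460  x^+=0.2625  v^+=3.2402  a^+=0.0108
step 4: x_pred=2.3709  r=0.9991  x^+=2.8605  v^+=3.3272  a^+=0.4648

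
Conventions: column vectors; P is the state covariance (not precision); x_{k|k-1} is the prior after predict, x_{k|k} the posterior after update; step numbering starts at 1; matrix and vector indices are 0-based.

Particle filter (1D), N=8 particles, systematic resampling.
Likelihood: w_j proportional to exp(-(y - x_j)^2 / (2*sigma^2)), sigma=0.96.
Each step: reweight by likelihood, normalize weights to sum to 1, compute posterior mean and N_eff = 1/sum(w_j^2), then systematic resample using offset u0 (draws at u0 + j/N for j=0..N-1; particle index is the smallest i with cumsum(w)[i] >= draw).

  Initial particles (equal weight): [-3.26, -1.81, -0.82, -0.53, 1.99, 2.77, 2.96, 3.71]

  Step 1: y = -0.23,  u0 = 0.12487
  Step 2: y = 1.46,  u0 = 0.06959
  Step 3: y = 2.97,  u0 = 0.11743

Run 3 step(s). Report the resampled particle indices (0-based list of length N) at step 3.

resampled_idx = [5, 5, 6, 6, 6, 7, 7, 7]

step 1: w=[0.0032, 0.1214, 0.3894, 0.4479, 0.0324, 0.0036, 0.0019, 0.0001]  mean=-0.7066  Neff=2.7165  idx=[2, 2, 2, 2, 3, 3, 3, 6]
step 2: w=[0.0675, 0.0675, 0.0675, 0.0675, 0.1321, 0.1321, 0.1321, 0.3340]  mean=0.5573  Neff=5.4925  idx=[1, 2, 4, 5, 6, 7, 7, 7]
step 3: w=[0.0001, 0.0001, 0.0004, 0.0004, 0.0004, 0.3328, 0.3328, 0.3328]  mean=2.9544  Neff=3.0094  idx=[5, 5, 6, 6, 6, 7, 7, 7]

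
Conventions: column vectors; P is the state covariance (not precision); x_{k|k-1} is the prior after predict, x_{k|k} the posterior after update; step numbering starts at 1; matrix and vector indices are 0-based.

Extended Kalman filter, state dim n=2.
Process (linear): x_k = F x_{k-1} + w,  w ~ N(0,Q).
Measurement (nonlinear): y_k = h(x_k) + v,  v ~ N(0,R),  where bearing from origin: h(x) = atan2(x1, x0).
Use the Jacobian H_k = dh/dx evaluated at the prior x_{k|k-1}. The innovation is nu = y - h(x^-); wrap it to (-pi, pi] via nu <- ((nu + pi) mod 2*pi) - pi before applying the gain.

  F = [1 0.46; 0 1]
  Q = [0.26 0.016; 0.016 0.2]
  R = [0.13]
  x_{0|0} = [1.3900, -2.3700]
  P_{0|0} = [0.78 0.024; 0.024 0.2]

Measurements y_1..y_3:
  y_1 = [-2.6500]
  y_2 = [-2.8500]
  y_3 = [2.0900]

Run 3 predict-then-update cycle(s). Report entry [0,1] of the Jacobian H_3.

H_jac[0,1] = -0.1802

step 1: x^-=[0.2998, -2.3700]  P^-=[1.1044 0.1320; 0.1320 0.4000]  H_jac=[0.4153 0.0525]  S=[0.3273]  K=[1.4223; 0.2317]  nu=[-1.2050]  x^+=[-1.4142, -2.6492]  P^+=[0.4422 0.0241; 0.0241 0.3824]
step 2: x^-=[-2.6328, -2.6492]  P^-=[0.8053 0.2161; 0.2161 0.5824]  H_jac=[0.1899 -0.1887]  S=[0.1643]  K=[0.6826; -0.4193]  nu=[-0.4969]  x^+=[-2.9720, -2.4408]  P^+=[0.7287 0.2631; 0.2631 0.5535]
step 3: x^-=[-4.0948, -2.4408]  P^-=[1.3479 0.5337; 0.5337 0.7535]  H_jac=[0.1074 -0.1802]  S=[0.1494]  K=[0.3254; -0.5253]  nu=[-1.5891]  x^+=[-4.6119, -1.6061]  P^+=[1.3321 0.5593; 0.5593 0.7123]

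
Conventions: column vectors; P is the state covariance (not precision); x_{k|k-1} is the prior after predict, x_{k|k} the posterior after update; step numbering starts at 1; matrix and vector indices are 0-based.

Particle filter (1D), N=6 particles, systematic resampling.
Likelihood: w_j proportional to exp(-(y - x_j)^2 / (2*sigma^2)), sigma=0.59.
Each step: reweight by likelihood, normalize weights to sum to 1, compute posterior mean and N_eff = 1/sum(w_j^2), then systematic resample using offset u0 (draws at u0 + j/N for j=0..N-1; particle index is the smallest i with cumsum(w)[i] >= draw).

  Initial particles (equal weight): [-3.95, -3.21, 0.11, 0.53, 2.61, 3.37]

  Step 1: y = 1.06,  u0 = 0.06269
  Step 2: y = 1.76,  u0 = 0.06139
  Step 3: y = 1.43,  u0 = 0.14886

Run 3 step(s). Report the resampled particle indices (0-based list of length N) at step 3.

step 1: w=[0.0000, 0.0000, 0.2809, 0.6860, 0.0326, 0.0005]  mean=0.4811  Neff=1.8162  idx=[2, 2, 3, 3, 3, 3]
step 2: w=[0.0404, 0.0404, 0.2298, 0.2298, 0.2298, 0.2298]  mean=0.4960  Neff=4.6627  idx=[1, 2, 3, 4, 4, 5]
step 3: w=[0.0498, 0.1900, 0.1900, 0.1900, 0.1900, 0.1900]  mean=0.5091  Neff=5.4628  idx=[1, 2, 3, 4, 5, 5]

resampled_idx = [1, 2, 3, 4, 5, 5]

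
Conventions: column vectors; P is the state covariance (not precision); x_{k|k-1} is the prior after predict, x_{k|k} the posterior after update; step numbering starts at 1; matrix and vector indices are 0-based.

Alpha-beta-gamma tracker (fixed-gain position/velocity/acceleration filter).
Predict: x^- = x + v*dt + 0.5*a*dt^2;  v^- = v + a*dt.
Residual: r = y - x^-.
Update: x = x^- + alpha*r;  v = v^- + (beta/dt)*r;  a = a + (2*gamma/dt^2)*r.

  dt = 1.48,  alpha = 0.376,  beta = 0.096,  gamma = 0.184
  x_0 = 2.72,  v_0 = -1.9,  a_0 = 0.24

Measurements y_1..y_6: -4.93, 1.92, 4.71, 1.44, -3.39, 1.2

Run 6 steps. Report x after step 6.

step 1: x_pred=0.1708  r=-5.1008  x^+=-1.7471  v^+=-1.8757  a^+=-0.6170
step 2: x_pred=-5.1988  r=7.1188  x^+=-2.5221  v^+=-2.3270  a^+=0.5790
step 3: x_pred=-5.3320  r=10.0420  x^+=-1.5562  v^+=-0.8187  a^+=2.2661
step 4: x_pred=-0.2860  r=1.7260  x^+=0.3630  v^+=2.6471  a^+=2.5561
step 5: x_pred=7.0802  r=-10.4702  x^+=3.1434  v^+=5.7510  a^+=0.7971
step 6: x_pred=12.5278  r=-11.3278  x^+=8.2686  v^+=6.1959  a^+=-1.1061

x_post = 8.2686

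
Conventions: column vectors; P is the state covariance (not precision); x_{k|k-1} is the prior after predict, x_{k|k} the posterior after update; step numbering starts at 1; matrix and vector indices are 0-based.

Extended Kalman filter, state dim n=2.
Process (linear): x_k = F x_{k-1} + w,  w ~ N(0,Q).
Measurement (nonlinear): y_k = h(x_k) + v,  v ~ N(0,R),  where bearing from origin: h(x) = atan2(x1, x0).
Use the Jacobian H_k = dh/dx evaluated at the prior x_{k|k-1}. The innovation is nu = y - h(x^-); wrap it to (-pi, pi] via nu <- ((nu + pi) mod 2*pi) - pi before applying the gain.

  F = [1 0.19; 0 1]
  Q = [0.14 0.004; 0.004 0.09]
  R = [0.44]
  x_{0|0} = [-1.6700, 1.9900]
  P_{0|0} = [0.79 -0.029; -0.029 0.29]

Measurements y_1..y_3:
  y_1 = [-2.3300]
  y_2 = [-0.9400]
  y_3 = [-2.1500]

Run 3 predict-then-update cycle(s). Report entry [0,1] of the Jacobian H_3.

H_jac[0,1] = -0.2992

step 1: x^-=[-1.2919, 1.9900]  P^-=[0.9294 0.0301; 0.0301 0.3800]  H_jac=[-0.3535 -0.2295]  S=[0.5811]  K=[-0.5774; -0.1684]  nu=[1.8066]  x^+=[-2.3350, 1.6858]  P^+=[0.7357 -0.0264; -0.0264 0.3635]
step 2: x^-=[-2.0147, 1.6858]  P^-=[0.8788 0.0467; 0.0467 0.4535]  H_jac=[-0.2443 -0.2920]  S=[0.5378]  K=[-0.4246; -0.2674]  nu=[2.8983]  x^+=[-3.2452, 0.9107]  P^+=[0.7819 -0.0144; -0.0144 0.4151]
step 3: x^-=[-3.0722, 0.9107]  P^-=[0.9314 0.0685; 0.0685 0.5051]  H_jac=[-0.0887 -0.2992]  S=[0.4962]  K=[-0.2078; -0.3168]  nu=[1.2798]  x^+=[-3.3381, 0.5053]  P^+=[0.9100 0.0358; 0.0358 0.4553]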